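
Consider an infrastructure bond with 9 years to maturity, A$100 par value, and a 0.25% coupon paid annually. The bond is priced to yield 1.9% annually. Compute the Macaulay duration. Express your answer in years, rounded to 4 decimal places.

Periodic yield y = 0.019. Discount each cash flow and weight by its year:
  t   CF        PV=CF/(1+0.019)^t    t·PV
  1         0.25         0.2453         0.2453
  2         0.25         0.2408         0.4815
  3         0.25         0.2363         0.7088
  4         0.25         0.2319         0.9275
  5         0.25         0.2275         1.1377
  6         0.25         0.2233         1.3398
  7         0.25         0.2191         1.5340
  8         0.25         0.2151         1.7204
  9       100.25        84.6285       761.6566
  Σ                     86.4678       769.7518
Price P = Σ PV = 86.4678.
Macaulay duration = Σ(t·PV) / P = 769.7518 / 86.4678 = 8.90218 years.

8.9022 years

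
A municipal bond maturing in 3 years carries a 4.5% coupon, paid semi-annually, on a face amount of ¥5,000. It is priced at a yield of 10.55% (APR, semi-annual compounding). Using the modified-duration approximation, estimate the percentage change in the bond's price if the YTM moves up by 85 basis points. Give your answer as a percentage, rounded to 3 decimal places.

Periodic yield y = 0.05275. Modified duration first:
  t   CF        PV=CF/(1+0.05275)^t    t·PV
  1       112.50       106.8630       106.8630
  2       112.50       101.5084       203.0168
  3       112.50        96.4221       289.2664
  4       112.50        91.5907       366.3629
  5       112.50        87.0014       435.0070
  6     5,112.50     3,755.6215    22,533.7292
  Σ                  4,239.0072    23,934.2454
P = 4,239.0072; D_Mac = 5.64619 half-year periods = 2.82310 yrs; D_mod = 2.82310/(1+0.05275) = 2.68164 yrs.
ΔP/P ≈ -D_mod · Δy = -2.68164 × (+0.0085) = -0.022794 = -2.2794%.

-2.279%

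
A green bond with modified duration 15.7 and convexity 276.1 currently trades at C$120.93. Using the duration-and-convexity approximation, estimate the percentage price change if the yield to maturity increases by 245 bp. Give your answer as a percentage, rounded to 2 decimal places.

-30.18%

Duration effect: -D_mod·Δy = -15.7 × (+0.0245) = -0.384650
Convexity effect: ½·C·(Δy)² = 0.5 × 276.1 × (0.0245)² = +0.0828645125
ΔP/P ≈ -0.384650 + 0.0828645125 = -0.3017854875
= -30.17854875%.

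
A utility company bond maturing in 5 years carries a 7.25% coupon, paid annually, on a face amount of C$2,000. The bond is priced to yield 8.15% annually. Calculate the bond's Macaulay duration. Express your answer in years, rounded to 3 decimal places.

4.355 years

Periodic yield y = 0.0815. Discount each cash flow and weight by its year:
  t   CF        PV=CF/(1+0.0815)^t    t·PV
  1       145.00       134.0730       134.0730
  2       145.00       123.9695       247.9391
  3       145.00       114.6274       343.8822
  4       145.00       105.9893       423.9571
  5     2,145.00     1,449.7552     7,248.7760
  Σ                  1,928.4145     8,398.6274
Price P = Σ PV = 1,928.4145.
Macaulay duration = Σ(t·PV) / P = 8,398.6274 / 1,928.4145 = 4.35520 years.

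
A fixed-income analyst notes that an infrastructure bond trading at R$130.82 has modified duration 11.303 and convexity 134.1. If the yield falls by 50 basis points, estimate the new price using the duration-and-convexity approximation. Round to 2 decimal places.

Duration effect: -D_mod·Δy = -11.303 × (-0.005) = +0.056515
Convexity effect: ½·C·(Δy)² = 0.5 × 134.1 × (-0.005)² = +0.00167625
ΔP/P ≈ +0.056515 + 0.00167625 = +0.05819125
New price ≈ 130.82 × (1 + 0.05819125) = 138.432579325.

R$138.43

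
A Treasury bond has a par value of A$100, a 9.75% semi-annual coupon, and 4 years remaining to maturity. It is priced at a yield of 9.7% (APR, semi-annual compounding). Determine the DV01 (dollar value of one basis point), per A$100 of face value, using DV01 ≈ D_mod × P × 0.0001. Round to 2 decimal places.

Periodic yield y = 0.0485.
  t   CF        PV=CF/(1+0.0485)^t    t·PV
  1        4.875         4.6495         4.6495
  2        4.875         4.4344         8.8689
  3        4.875         4.2293        12.6879
  4        4.875         4.0337        16.1347
  5        4.875         3.8471        19.2355
  6        4.875         3.6691        22.0148
  7        4.875         3.4994        24.4959
  8      104.875        71.8000       574.4001
  Σ                    100.1626       682.4872
P = 100.1626; D_Mac = 6.81380 half-year periods = 3.40690 yrs; D_mod = 3.24931 yrs.
DV01 ≈ 3.24931 × 100.1626 × 0.0001 = 0.032546.

A$0.03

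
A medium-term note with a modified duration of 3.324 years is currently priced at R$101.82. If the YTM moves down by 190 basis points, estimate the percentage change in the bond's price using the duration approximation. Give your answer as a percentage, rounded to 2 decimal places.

+6.32%

Duration approximation: ΔP/P ≈ -D_mod · Δy = -3.324 × (-0.019) = +0.063156.
As a percentage: +6.3156%.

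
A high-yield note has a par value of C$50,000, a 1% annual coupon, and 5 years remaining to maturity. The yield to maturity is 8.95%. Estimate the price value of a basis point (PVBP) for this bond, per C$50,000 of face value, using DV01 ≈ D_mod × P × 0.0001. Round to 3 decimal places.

Periodic yield y = 0.0895.
  t   CF        PV=CF/(1+0.0895)^t    t·PV
  1       500.00       458.9261       458.9261
  2       500.00       421.2264       842.4527
  3       500.00       386.6235     1,159.8706
  4       500.00       354.8633     1,419.4531
  5    50,500.00    32,896.9175   164,484.5873
  Σ                 34,518.5568   168,365.2899
P = 34,518.5568; D_Mac = 4.87753 yrs; D_mod = 4.47685 yrs.
DV01 ≈ 4.47685 × 34,518.5568 × 0.0001 = 15.453446.

C$15.453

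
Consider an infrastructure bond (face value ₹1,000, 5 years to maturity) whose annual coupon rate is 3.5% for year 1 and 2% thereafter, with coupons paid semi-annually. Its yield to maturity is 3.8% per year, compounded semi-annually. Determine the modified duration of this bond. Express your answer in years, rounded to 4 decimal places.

4.6206 years

Periodic yield y = 0.019. First find Macaulay duration:
  t   CF        PV=CF/(1+0.019)^t    t·PV
  1        17.50        17.1737        17.1737
  2        17.50        16.8535        33.7070
  3        10.00         9.4510        28.3530
  4        10.00         9.2748        37.0991
  5        10.00         9.1018        45.5092
  6        10.00         8.9321        53.5928
  7        10.00         8.7656        61.3591
  8        10.00         8.6021        68.8171
  9        10.00         8.4417        75.9757
  10    1,010.00       836.7188     8,367.1881
  Σ                    933.3152     8,788.7747
P = 933.3152; Macaulay duration = 8,788.7747 / 933.3152 = 9.41673 half-year periods = 4.70836 years.
Modified duration = D_Mac / (1 + y) = 4.70836 / 1.019 = 4.62057 years.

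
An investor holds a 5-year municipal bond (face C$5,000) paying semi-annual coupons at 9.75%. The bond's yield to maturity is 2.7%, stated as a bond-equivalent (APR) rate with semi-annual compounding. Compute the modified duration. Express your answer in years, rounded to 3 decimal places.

4.157 years

Periodic yield y = 0.0135. First find Macaulay duration:
  t   CF        PV=CF/(1+0.0135)^t    t·PV
  1       243.75       240.5032       240.5032
  2       243.75       237.2997       474.5993
  3       243.75       234.1388       702.4164
  4       243.75       231.0200       924.0801
  5       243.75       227.9428     1,139.7139
  6       243.75       224.9066     1,349.4393
  7       243.75       221.9108     1,553.3753
  8       243.75       218.9549     1,751.6389
  9       243.75       216.0383     1,944.3451
  10    5,243.75     4,585.6874    45,856.8742
  Σ                  6,638.4024    55,936.9857
P = 6,638.4024; Macaulay duration = 55,936.9857 / 6,638.4024 = 8.42627 half-year periods = 4.21314 years.
Modified duration = D_Mac / (1 + y) = 4.21314 / 1.0135 = 4.15702 years.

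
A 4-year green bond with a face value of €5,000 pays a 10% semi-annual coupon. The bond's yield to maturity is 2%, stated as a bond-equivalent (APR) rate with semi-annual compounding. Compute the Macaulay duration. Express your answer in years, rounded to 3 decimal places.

Periodic yield y = 0.01. Discount each cash flow and weight by its period:
  t   CF        PV=CF/(1+0.01)^t    t·PV
  1       250.00       247.5248       247.5248
  2       250.00       245.0740       490.1480
  3       250.00       242.6475       727.9426
  4       250.00       240.2451       960.9803
  5       250.00       237.8664     1,189.3321
  6       250.00       235.5113     1,413.0679
  7       250.00       233.1795     1,632.2566
  8     5,250.00     4,848.2869    38,786.2953
  Σ                  6,530.3356    45,447.5476
Price P = Σ PV = 6,530.3356.
Macaulay duration = Σ(t·PV) / P = 45,447.5476 / 6,530.3356 = 6.95945 half-year periods.
In years: 6.95945 / 2 = 3.47973 years.

3.480 years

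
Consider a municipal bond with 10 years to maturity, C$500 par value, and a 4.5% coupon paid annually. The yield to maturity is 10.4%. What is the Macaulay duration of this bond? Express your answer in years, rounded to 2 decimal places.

Periodic yield y = 0.104. Discount each cash flow and weight by its year:
  t   CF        PV=CF/(1+0.104)^t    t·PV
  1        22.50        20.3804        20.3804
  2        22.50        18.4605        36.9211
  3        22.50        16.7215        50.1645
  4        22.50        15.1463        60.5852
  5        22.50        13.7195        68.5973
  6        22.50        12.4271        74.5623
  7        22.50        11.2564        78.7947
  8        22.50        10.1960        81.5680
  9        22.50         9.2355        83.1196
  10      522.50       194.2654     1,942.6545
  Σ                    321.8086     2,497.3476
Price P = Σ PV = 321.8086.
Macaulay duration = Σ(t·PV) / P = 2,497.3476 / 321.8086 = 7.76035 years.

7.76 years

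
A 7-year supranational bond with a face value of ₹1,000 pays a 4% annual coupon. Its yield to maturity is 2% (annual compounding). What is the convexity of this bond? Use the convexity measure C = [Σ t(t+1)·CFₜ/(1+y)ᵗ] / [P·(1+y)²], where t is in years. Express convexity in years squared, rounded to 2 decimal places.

46.62

With y = 0.02:
  t   CF        PV=CF/(1+0.02)^t    t·PV        t(t+1)·PV
  1        40.00        39.2157        39.2157          78.4314
  2        40.00        38.4468        76.8935         230.6805
  3        40.00        37.6929       113.0787         452.3147
  4        40.00        36.9538       147.8153         739.0763
  5        40.00        36.2292       181.1462       1,086.8770
  6        40.00        35.5189       213.1131       1,491.7919
  7     1,040.00       905.3826     6,337.6781      50,701.4248
  Σ                  1,129.4398     7,108.9405      54,780.5966
P = 1,129.4398.
Convexity = Σ t(t+1)·PV / [P·(1+y)²] = 54,780.5966 / (1,129.4398 × 1.040400) = 46.61904.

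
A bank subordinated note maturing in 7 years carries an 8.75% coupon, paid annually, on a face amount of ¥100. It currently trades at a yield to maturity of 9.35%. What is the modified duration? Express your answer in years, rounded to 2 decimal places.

5.02 years

Periodic yield y = 0.0935. First find Macaulay duration:
  t   CF        PV=CF/(1+0.0935)^t    t·PV
  1         8.75         8.0018         8.0018
  2         8.75         7.3176        14.6353
  3         8.75         6.6919        20.0758
  4         8.75         6.1197        24.4790
  5         8.75         5.5965        27.9823
  6         8.75         5.1179        30.7076
  7       108.75        58.1698       407.1888
  Σ                     97.0154       533.0706
P = 97.0154; Macaulay duration = 533.0706 / 97.0154 = 5.49470 years.
Modified duration = D_Mac / (1 + y) = 5.49470 / 1.0935 = 5.02488 years.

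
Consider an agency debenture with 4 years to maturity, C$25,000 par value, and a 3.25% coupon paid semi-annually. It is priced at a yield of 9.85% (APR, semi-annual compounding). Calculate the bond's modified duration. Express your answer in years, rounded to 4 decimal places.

Periodic yield y = 0.04925. First find Macaulay duration:
  t   CF        PV=CF/(1+0.04925)^t    t·PV
  1       406.25       387.1813       387.1813
  2       406.25       369.0077       738.0154
  3       406.25       351.6871     1,055.0613
  4       406.25       335.1795     1,340.7180
  5       406.25       319.4468     1,597.2338
  6       406.25       304.4525     1,826.7148
  7       406.25       290.1620     2,031.1340
  8    25,406.25    17,294.5292   138,356.2337
  Σ                 19,651.6461   147,332.2923
P = 19,651.6461; Macaulay duration = 147,332.2923 / 19,651.6461 = 7.49720 half-year periods = 3.74860 years.
Modified duration = D_Mac / (1 + y) = 3.74860 / 1.04925 = 3.57265 years.

3.5726 years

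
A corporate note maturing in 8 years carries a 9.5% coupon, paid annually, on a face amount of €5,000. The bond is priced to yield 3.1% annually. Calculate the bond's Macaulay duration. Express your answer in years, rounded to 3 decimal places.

Periodic yield y = 0.031. Discount each cash flow and weight by its year:
  t   CF        PV=CF/(1+0.031)^t    t·PV
  1       475.00       460.7177       460.7177
  2       475.00       446.8649       893.7299
  3       475.00       433.4286     1,300.2859
  4       475.00       420.3964     1,681.5854
  5       475.00       407.7559     2,038.7796
  6       475.00       395.4956     2,372.9734
  7       475.00       383.6038     2,685.2269
  8     5,475.00     4,288.5927    34,308.7415
  Σ                  7,236.8557    45,742.0405
Price P = Σ PV = 7,236.8557.
Macaulay duration = Σ(t·PV) / P = 45,742.0405 / 7,236.8557 = 6.32071 years.

6.321 years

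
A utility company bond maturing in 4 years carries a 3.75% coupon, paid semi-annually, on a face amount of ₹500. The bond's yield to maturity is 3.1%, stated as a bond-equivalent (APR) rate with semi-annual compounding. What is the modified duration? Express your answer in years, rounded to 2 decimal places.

3.70 years

Periodic yield y = 0.0155. First find Macaulay duration:
  t   CF        PV=CF/(1+0.0155)^t    t·PV
  1        9.375         9.2319         9.2319
  2        9.375         9.0910        18.1820
  3        9.375         8.9522        26.8567
  4        9.375         8.8156        35.2624
  5        9.375         8.6810        43.4052
  6        9.375         8.5485        51.2912
  7        9.375         8.4181        58.9264
  8      509.375       450.3998     3,603.1985
  Σ                    512.1382     3,846.3543
P = 512.1382; Macaulay duration = 3,846.3543 / 512.1382 = 7.51038 half-year periods = 3.75519 years.
Modified duration = D_Mac / (1 + y) = 3.75519 / 1.0155 = 3.69787 years.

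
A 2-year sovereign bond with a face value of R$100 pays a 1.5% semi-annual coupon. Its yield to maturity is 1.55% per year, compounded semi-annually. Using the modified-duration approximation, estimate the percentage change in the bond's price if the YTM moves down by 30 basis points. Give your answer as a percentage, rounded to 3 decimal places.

+0.589%

Periodic yield y = 0.00775. Modified duration first:
  t   CF        PV=CF/(1+0.00775)^t    t·PV
  1         0.75         0.7442         0.7442
  2         0.75         0.7385         1.4770
  3         0.75         0.7328         2.1985
  4       100.75        97.6863       390.7454
  Σ                     99.9019       395.1651
P = 99.9019; D_Mac = 3.95553 half-year periods = 1.97777 yrs; D_mod = 1.97777/(1+0.00775) = 1.96256 yrs.
ΔP/P ≈ -D_mod · Δy = -1.96256 × (-0.003) = +0.005888 = +0.5888%.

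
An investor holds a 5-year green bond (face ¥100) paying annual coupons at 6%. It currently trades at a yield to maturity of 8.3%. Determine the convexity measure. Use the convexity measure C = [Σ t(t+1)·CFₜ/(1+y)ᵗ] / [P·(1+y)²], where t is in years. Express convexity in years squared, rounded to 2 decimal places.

With y = 0.083:
  t   CF        PV=CF/(1+0.083)^t    t·PV        t(t+1)·PV
  1         6.00         5.5402         5.5402          11.0803
  2         6.00         5.1156        10.2311          30.6934
  3         6.00         4.7235        14.1706          56.6823
  4         6.00         4.3615        17.4461          87.2303
  5       106.00        71.1481       355.7407       2,134.4444
  Σ                     90.8889       403.1287       2,320.1307
P = 90.8889.
Convexity = Σ t(t+1)·PV / [P·(1+y)²] = 2,320.1307 / (90.8889 × 1.172889) = 21.76429.

21.76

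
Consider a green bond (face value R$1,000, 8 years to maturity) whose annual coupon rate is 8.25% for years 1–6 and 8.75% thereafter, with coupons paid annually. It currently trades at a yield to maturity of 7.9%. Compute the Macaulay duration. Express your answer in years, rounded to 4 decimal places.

Periodic yield y = 0.079. Discount each cash flow and weight by its year:
  t   CF        PV=CF/(1+0.079)^t    t·PV
  1        82.50        76.4597        76.4597
  2        82.50        70.8616       141.7232
  3        82.50        65.6734       197.0203
  4        82.50        60.8651       243.4603
  5        82.50        56.4088       282.0439
  6        82.50        52.2788       313.6726
  7        87.50        51.3876       359.7129
  8     1,087.50       591.9128     4,735.3021
  Σ                  1,025.8477     6,349.3950
Price P = Σ PV = 1,025.8477.
Macaulay duration = Σ(t·PV) / P = 6,349.3950 / 1,025.8477 = 6.18941 years.

6.1894 years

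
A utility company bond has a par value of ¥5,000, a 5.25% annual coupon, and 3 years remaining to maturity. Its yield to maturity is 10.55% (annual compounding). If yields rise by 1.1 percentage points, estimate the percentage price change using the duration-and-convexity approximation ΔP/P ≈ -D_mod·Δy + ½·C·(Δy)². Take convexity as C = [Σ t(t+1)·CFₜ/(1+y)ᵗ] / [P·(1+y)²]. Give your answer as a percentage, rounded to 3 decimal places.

With y = 0.1055:
  t   CF        PV=CF/(1+0.1055)^t    t·PV        t(t+1)·PV
  1       262.50       237.4491       237.4491         474.8982
  2       262.50       214.7889       429.5778       1,288.7333
  3     5,262.50     3,895.0754    11,685.2262      46,740.9047
  Σ                  4,347.3134    12,352.2531      48,504.5363
P = 4,347.3134; D_Mac = 2.84135 yrs; D_mod = 2.57020 yrs; C = 9.12944.
Duration effect: -2.57020 × (+0.011) = -0.028272
Convexity effect: 0.5 × 9.12944 × (0.011)² = +0.0005523
ΔP/P ≈ -0.028272 + 0.0005523 = -0.027720 = -2.7720%.

-2.772%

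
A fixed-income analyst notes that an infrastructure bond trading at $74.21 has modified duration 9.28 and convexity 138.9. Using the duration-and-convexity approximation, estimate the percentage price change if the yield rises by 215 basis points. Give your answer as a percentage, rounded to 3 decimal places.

Duration effect: -D_mod·Δy = -9.28 × (+0.0215) = -0.199520
Convexity effect: ½·C·(Δy)² = 0.5 × 138.9 × (0.0215)² = +0.0321032625
ΔP/P ≈ -0.199520 + 0.0321032625 = -0.1674167375
= -16.74167375%.

-16.742%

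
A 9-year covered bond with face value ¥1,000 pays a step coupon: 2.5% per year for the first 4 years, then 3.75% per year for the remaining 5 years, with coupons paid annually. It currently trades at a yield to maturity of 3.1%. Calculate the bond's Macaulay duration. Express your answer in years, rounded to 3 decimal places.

Periodic yield y = 0.031. Discount each cash flow and weight by its year:
  t   CF        PV=CF/(1+0.031)^t    t·PV
  1        25.00        24.2483        24.2483
  2        25.00        23.5192        47.0384
  3        25.00        22.8120        68.4361
  4        25.00        22.1261        88.5045
  5        37.50        32.1913       160.9563
  6        37.50        31.2233       187.3400
  7        37.50        30.2845       211.9916
  8        37.50        29.3739       234.9914
  9     1,037.50       788.2430     7,094.1869
  Σ                  1,004.0217     8,117.6935
Price P = Σ PV = 1,004.0217.
Macaulay duration = Σ(t·PV) / P = 8,117.6935 / 1,004.0217 = 8.08518 years.

8.085 years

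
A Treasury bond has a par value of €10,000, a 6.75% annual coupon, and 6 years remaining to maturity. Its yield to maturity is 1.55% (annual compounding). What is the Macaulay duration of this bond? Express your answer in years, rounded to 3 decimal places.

5.246 years

Periodic yield y = 0.0155. Discount each cash flow and weight by its year:
  t   CF        PV=CF/(1+0.0155)^t    t·PV
  1       675.00       664.6972       664.6972
  2       675.00       654.5516     1,309.1033
  3       675.00       644.5609     1,933.6828
  4       675.00       634.7227     2,538.8910
  5       675.00       625.0347     3,125.1735
  6    10,675.00     9,733.9322    58,403.5932
  Σ                 12,957.4994    67,975.1411
Price P = Σ PV = 12,957.4994.
Macaulay duration = Σ(t·PV) / P = 67,975.1411 / 12,957.4994 = 5.24601 years.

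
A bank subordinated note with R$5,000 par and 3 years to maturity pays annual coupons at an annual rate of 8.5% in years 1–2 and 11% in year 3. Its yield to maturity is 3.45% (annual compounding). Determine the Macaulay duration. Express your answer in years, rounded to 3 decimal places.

Periodic yield y = 0.0345. Discount each cash flow and weight by its year:
  t   CF        PV=CF/(1+0.0345)^t    t·PV
  1       425.00       410.8265       410.8265
  2       425.00       397.1257       794.2513
  3     5,550.00     5,013.0438    15,039.1314
  Σ                  5,820.9959    16,244.2092
Price P = Σ PV = 5,820.9959.
Macaulay duration = Σ(t·PV) / P = 16,244.2092 / 5,820.9959 = 2.79062 years.

2.791 years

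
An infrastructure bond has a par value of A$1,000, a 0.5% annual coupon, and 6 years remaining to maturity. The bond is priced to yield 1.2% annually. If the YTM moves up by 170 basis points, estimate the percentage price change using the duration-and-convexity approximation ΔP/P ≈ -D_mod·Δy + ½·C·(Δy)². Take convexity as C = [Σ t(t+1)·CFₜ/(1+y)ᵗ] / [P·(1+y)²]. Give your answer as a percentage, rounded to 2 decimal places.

With y = 0.012:
  t   CF        PV=CF/(1+0.012)^t    t·PV        t(t+1)·PV
  1         5.00         4.9407         4.9407           9.8814
  2         5.00         4.8821         9.7643          29.2928
  3         5.00         4.8242        14.4727          57.8908
  4         5.00         4.7670        19.0681          95.3406
  5         5.00         4.7105        23.5525         141.3151
  6     1,005.00       935.5844     5,613.5066      39,294.5462
  Σ                    959.7090     5,685.3049      39,628.2669
P = 959.7090; D_Mac = 5.92399 yrs; D_mod = 5.85374 yrs; C = 40.31851.
Duration effect: -5.85374 × (+0.017) = -0.099514
Convexity effect: 0.5 × 40.31851 × (0.017)² = +0.0058260
ΔP/P ≈ -0.099514 + 0.0058260 = -0.093688 = -9.3688%.

-9.37%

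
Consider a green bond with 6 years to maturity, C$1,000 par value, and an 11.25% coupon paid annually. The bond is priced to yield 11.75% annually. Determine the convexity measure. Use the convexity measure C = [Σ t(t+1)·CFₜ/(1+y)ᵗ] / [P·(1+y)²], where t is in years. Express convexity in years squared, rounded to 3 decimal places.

With y = 0.1175:
  t   CF        PV=CF/(1+0.1175)^t    t·PV        t(t+1)·PV
  1       112.50       100.6711       100.6711         201.3423
  2       112.50        90.0860       180.1721         540.5162
  3       112.50        80.6139       241.8417         967.3668
  4       112.50        72.1377       288.5509       1,442.7543
  5       112.50        64.5528       322.7638       1,936.5830
  6     1,112.50       571.2350     3,427.4102      23,991.8711
  Σ                    979.2966     4,561.4098      29,080.4337
P = 979.2966.
Convexity = Σ t(t+1)·PV / [P·(1+y)²] = 29,080.4337 / (979.2966 × 1.248806) = 23.77889.

23.779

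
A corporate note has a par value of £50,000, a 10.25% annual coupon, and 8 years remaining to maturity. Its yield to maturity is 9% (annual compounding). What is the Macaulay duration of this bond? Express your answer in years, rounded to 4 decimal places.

5.9047 years

Periodic yield y = 0.09. Discount each cash flow and weight by its year:
  t   CF        PV=CF/(1+0.09)^t    t·PV
  1     5,125.00     4,701.8349     4,701.8349
  2     5,125.00     4,313.6100     8,627.2199
  3     5,125.00     3,957.4403    11,872.3210
  4     5,125.00     3,630.6792    14,522.7168
  5     5,125.00     3,330.8984    16,654.4918
  6     5,125.00     3,055.8701    18,335.2203
  7     5,125.00     2,803.5505    19,624.8535
  8    55,125.00    27,665.3787   221,323.0293
  Σ                 53,459.2619   315,661.6876
Price P = Σ PV = 53,459.2619.
Macaulay duration = Σ(t·PV) / P = 315,661.6876 / 53,459.2619 = 5.90471 years.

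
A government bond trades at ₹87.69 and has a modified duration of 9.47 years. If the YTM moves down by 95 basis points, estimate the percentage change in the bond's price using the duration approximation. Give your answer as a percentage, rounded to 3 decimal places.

Duration approximation: ΔP/P ≈ -D_mod · Δy = -9.47 × (-0.0095) = +0.089965.
As a percentage: +8.9965%.

+8.997%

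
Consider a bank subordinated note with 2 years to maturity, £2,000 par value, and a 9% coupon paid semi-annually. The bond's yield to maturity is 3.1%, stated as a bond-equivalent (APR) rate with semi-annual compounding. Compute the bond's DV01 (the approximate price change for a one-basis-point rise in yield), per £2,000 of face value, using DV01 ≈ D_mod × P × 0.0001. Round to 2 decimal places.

Periodic yield y = 0.0155.
  t   CF        PV=CF/(1+0.0155)^t    t·PV
  1        90.00        88.6263        88.6263
  2        90.00        87.2736       174.5471
  3        90.00        85.9415       257.8244
  4     2,090.00     1,965.2897     7,861.1587
  Σ                  2,227.1310     8,382.1565
P = 2,227.1310; D_Mac = 3.76366 half-year periods = 1.88183 yrs; D_mod = 1.85311 yrs.
DV01 ≈ 1.85311 × 2,227.1310 × 0.0001 = 0.412711.

£0.41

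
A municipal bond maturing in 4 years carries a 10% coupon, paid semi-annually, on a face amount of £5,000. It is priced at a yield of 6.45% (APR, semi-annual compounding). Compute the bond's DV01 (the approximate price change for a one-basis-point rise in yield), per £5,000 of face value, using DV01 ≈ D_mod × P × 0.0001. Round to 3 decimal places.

Periodic yield y = 0.03225.
  t   CF        PV=CF/(1+0.03225)^t    t·PV
  1       250.00       242.1894       242.1894
  2       250.00       234.6228       469.2456
  3       250.00       227.2926       681.8779
  4       250.00       220.1914       880.7658
  5       250.00       213.3121     1,066.5606
  6       250.00       206.6477     1,239.8864
  7       250.00       200.1916     1,401.3409
  8     5,250.00     4,072.6789    32,581.4312
  Σ                  5,617.1266    38,563.2979
P = 5,617.1266; D_Mac = 6.86531 half-year periods = 3.43265 yrs; D_mod = 3.32541 yrs.
DV01 ≈ 3.32541 × 5,617.1266 × 0.0001 = 1.867924.

£1.868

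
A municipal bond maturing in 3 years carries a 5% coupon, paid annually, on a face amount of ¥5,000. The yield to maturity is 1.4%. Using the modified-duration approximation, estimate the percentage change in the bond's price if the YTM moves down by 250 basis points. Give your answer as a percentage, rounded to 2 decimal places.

+7.07%

Periodic yield y = 0.014. Modified duration first:
  t   CF        PV=CF/(1+0.014)^t    t·PV
  1       250.00       246.5483       246.5483
  2       250.00       243.1443       486.2886
  3     5,250.00     5,035.5329    15,106.5987
  Σ                  5,525.2255    15,839.4357
P = 5,525.2255; D_Mac = 2.86675 yrs; D_mod = 2.86675/(1+0.014) = 2.82717 yrs.
ΔP/P ≈ -D_mod · Δy = -2.82717 × (-0.025) = +0.070679 = +7.0679%.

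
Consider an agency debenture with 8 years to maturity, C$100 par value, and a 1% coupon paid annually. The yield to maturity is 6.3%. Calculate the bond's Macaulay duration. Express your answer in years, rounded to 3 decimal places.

7.653 years

Periodic yield y = 0.063. Discount each cash flow and weight by its year:
  t   CF        PV=CF/(1+0.063)^t    t·PV
  1         1.00         0.9407         0.9407
  2         1.00         0.8850         1.7700
  3         1.00         0.8325         2.4976
  4         1.00         0.7832         3.1328
  5         1.00         0.7368         3.6839
  6         1.00         0.6931         4.1586
  7         1.00         0.6520         4.5642
  8       101.00        61.9520       495.6159
  Σ                     67.4753       516.3637
Price P = Σ PV = 67.4753.
Macaulay duration = Σ(t·PV) / P = 516.3637 / 67.4753 = 7.65263 years.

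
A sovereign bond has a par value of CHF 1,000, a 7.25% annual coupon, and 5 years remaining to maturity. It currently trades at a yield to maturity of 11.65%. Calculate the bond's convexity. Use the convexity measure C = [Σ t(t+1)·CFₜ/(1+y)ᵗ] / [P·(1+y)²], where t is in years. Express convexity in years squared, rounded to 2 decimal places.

19.66

With y = 0.1165:
  t   CF        PV=CF/(1+0.1165)^t    t·PV        t(t+1)·PV
  1        72.50        64.9351        64.9351         129.8701
  2        72.50        58.1595       116.3190         348.9569
  3        72.50        52.0909       156.2727         625.0907
  4        72.50        46.6555       186.6221         933.1105
  5     1,072.50       618.1639     3,090.8197      18,544.9181
  Σ                    840.0049     3,614.9685      20,581.9464
P = 840.0049.
Convexity = Σ t(t+1)·PV / [P·(1+y)²] = 20,581.9464 / (840.0049 × 1.246572) = 19.65564.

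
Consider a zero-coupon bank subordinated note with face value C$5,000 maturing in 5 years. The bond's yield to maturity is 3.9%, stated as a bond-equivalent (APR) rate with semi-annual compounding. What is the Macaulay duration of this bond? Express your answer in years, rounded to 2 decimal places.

A zero-coupon bond has a single cash flow at maturity, so its Macaulay duration equals its maturity: 5 years.
(Equivalently: 10 semi-annual periods ÷ 2 = 5 years.)

5.00 years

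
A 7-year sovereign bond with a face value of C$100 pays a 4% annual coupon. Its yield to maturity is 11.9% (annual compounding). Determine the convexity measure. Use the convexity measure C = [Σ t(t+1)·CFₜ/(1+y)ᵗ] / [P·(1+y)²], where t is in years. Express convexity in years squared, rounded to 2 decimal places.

36.49

With y = 0.119:
  t   CF        PV=CF/(1+0.119)^t    t·PV        t(t+1)·PV
  1         4.00         3.5746         3.5746           7.1492
  2         4.00         3.1945         6.3890          19.1669
  3         4.00         2.8548         8.5643          34.2571
  4         4.00         2.5512        10.2047          51.0234
  5         4.00         2.2799        11.3993          68.3960
  6         4.00         2.0374        12.2245          85.5714
  7       104.00        47.3394       331.3758       2,651.0063
  Σ                     63.8317       383.7322       2,916.5704
P = 63.8317.
Convexity = Σ t(t+1)·PV / [P·(1+y)²] = 2,916.5704 / (63.8317 × 1.252161) = 36.49016.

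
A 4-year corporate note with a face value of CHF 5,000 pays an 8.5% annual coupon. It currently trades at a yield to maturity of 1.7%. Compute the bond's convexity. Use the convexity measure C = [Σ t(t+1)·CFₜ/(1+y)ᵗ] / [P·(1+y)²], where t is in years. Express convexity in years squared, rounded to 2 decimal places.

With y = 0.017:
  t   CF        PV=CF/(1+0.017)^t    t·PV        t(t+1)·PV
  1       425.00       417.8958       417.8958         835.7915
  2       425.00       410.9103       821.8206       2,465.4618
  3       425.00       404.0416     1,212.1248       4,848.4991
  4     5,425.00     5,071.2606    20,285.0425     101,425.2125
  Σ                  6,304.1083    22,736.8836     109,574.9650
P = 6,304.1083.
Convexity = Σ t(t+1)·PV / [P·(1+y)²] = 109,574.9650 / (6,304.1083 × 1.034289) = 16.80528.

16.81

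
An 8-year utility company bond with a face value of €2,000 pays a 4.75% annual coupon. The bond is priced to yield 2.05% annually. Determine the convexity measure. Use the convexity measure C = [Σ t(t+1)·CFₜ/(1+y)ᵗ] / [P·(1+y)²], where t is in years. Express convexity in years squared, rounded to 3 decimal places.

57.146

With y = 0.0205:
  t   CF        PV=CF/(1+0.0205)^t    t·PV        t(t+1)·PV
  1        95.00        93.0916        93.0916         186.1832
  2        95.00        91.2216       182.4432         547.3295
  3        95.00        89.3891       268.1673       1,072.6692
  4        95.00        87.5934       350.3737       1,751.8687
  5        95.00        85.8338       429.1692       2,575.0153
  6        95.00        84.1096       504.6576       3,532.6031
  7        95.00        82.4200       576.9399       4,615.5193
  8     2,095.00     1,781.0658    14,248.5261     128,236.7348
  Σ                  2,394.7249    16,653.3686     142,517.9231
P = 2,394.7249.
Convexity = Σ t(t+1)·PV / [P·(1+y)²] = 142,517.9231 / (2,394.7249 × 1.041420) = 57.14626.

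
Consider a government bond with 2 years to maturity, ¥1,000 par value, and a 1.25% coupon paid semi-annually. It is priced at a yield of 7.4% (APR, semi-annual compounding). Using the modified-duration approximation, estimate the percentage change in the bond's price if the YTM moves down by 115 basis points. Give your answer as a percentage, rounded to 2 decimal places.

Periodic yield y = 0.037. Modified duration first:
  t   CF        PV=CF/(1+0.037)^t    t·PV
  1         6.25         6.0270         6.0270
  2         6.25         5.8120        11.6239
  3         6.25         5.6046        16.8138
  4     1,006.25       870.1435     3,480.5739
  Σ                    887.5870     3,515.0386
P = 887.5870; D_Mac = 3.96022 half-year periods = 1.98011 yrs; D_mod = 1.98011/(1+0.037) = 1.90946 yrs.
ΔP/P ≈ -D_mod · Δy = -1.90946 × (-0.0115) = +0.021959 = +2.1959%.

+2.20%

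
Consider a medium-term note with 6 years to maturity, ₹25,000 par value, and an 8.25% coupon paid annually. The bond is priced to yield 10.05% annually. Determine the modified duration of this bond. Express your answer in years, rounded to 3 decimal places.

Periodic yield y = 0.1005. First find Macaulay duration:
  t   CF        PV=CF/(1+0.1005)^t    t·PV
  1     2,062.50     1,874.1481     1,874.1481
  2     2,062.50     1,702.9969     3,405.9938
  3     2,062.50     1,547.4756     4,642.4269
  4     2,062.50     1,406.1569     5,624.6274
  5     2,062.50     1,277.7436     6,388.7181
  6    27,062.50    15,234.4799    91,406.8794
  Σ                 23,043.0011   113,342.7938
P = 23,043.0011; Macaulay duration = 113,342.7938 / 23,043.0011 = 4.91875 years.
Modified duration = D_Mac / (1 + y) = 4.91875 / 1.1005 = 4.46956 years.

4.470 years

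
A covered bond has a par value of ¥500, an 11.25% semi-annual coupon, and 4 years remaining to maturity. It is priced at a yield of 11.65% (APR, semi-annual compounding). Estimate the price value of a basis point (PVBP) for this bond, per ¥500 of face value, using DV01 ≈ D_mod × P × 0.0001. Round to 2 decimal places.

¥0.16

Periodic yield y = 0.05825.
  t   CF        PV=CF/(1+0.05825)^t    t·PV
  1       28.125        26.5769        26.5769
  2       28.125        25.1140        50.2280
  3       28.125        23.7316        71.1949
  4       28.125        22.4254        89.7014
  5       28.125        21.1910       105.9549
  6       28.125        20.0246       120.1473
  7       28.125        18.9223       132.4563
  8      528.125       335.7612     2,686.0896
  Σ                    493.7470     3,282.3494
P = 493.7470; D_Mac = 6.64784 half-year periods = 3.32392 yrs; D_mod = 3.14096 yrs.
DV01 ≈ 3.14096 × 493.7470 × 0.0001 = 0.155084.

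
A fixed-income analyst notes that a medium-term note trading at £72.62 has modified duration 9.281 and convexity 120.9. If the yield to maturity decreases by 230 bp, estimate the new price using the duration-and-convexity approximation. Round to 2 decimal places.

£90.44

Duration effect: -D_mod·Δy = -9.281 × (-0.023) = +0.213463
Convexity effect: ½·C·(Δy)² = 0.5 × 120.9 × (-0.023)² = +0.03197805
ΔP/P ≈ +0.213463 + 0.03197805 = +0.24544105
New price ≈ 72.62 × (1 + 0.24544105) = 90.443929051.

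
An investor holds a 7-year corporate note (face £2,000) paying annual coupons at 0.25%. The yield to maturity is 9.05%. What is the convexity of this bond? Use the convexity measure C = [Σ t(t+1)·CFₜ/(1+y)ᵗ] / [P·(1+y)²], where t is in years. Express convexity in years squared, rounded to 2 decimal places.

46.43

With y = 0.0905:
  t   CF        PV=CF/(1+0.0905)^t    t·PV        t(t+1)·PV
  1         5.00         4.5851         4.5851           9.1701
  2         5.00         4.2045         8.4091          25.2273
  3         5.00         3.8556        11.5668          46.2673
  4         5.00         3.5356        14.1425          70.7127
  5         5.00         3.2422        16.2111          97.2664
  6         5.00         2.9731        17.8389         124.8721
  7     2,005.00     1,093.2883     7,653.0179      61,224.1430
  Σ                  1,115.6845     7,725.7713      61,597.6588
P = 1,115.6845.
Convexity = Σ t(t+1)·PV / [P·(1+y)²] = 61,597.6588 / (1,115.6845 × 1.189190) = 46.42709.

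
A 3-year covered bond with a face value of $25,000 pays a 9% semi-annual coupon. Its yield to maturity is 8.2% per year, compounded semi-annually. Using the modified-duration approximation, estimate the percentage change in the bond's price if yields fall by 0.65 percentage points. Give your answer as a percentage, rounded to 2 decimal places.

+1.69%

Periodic yield y = 0.041. Modified duration first:
  t   CF        PV=CF/(1+0.041)^t    t·PV
  1     1,125.00     1,080.6916     1,080.6916
  2     1,125.00     1,038.1284     2,076.2568
  3     1,125.00       997.2415     2,991.7244
  4     1,125.00       957.9649     3,831.8597
  5     1,125.00       920.2353     4,601.1764
  6    26,125.00    20,528.2497   123,169.4983
  Σ                 25,522.5114   137,751.2072
P = 25,522.5114; D_Mac = 5.39724 half-year periods = 2.69862 yrs; D_mod = 2.69862/(1+0.041) = 2.59234 yrs.
ΔP/P ≈ -D_mod · Δy = -2.59234 × (-0.0065) = +0.016850 = +1.6850%.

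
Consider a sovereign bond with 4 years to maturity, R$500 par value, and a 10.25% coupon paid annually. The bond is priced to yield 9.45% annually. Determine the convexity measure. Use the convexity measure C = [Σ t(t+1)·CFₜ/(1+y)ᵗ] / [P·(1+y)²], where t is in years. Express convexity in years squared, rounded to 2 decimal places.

13.84

With y = 0.0945:
  t   CF        PV=CF/(1+0.0945)^t    t·PV        t(t+1)·PV
  1        51.25        46.8250        46.8250          93.6501
  2        51.25        42.7821        85.5642         256.6927
  3        51.25        39.0883       117.2648         469.0594
  4       551.25       384.1365     1,536.5459       7,682.7294
  Σ                    512.8319     1,786.2000       8,502.1315
P = 512.8319.
Convexity = Σ t(t+1)·PV / [P·(1+y)²] = 8,502.1315 / (512.8319 × 1.197930) = 13.83953.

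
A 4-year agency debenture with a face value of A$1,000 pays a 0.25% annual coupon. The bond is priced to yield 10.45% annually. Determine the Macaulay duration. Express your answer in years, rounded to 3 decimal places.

3.981 years

Periodic yield y = 0.1045. Discount each cash flow and weight by its year:
  t   CF        PV=CF/(1+0.1045)^t    t·PV
  1         2.50         2.2635         2.2635
  2         2.50         2.0493         4.0986
  3         2.50         1.8554         5.5663
  4     1,002.50       673.6301     2,694.5205
  Σ                    679.7983     2,706.4489
Price P = Σ PV = 679.7983.
Macaulay duration = Σ(t·PV) / P = 2,706.4489 / 679.7983 = 3.98125 years.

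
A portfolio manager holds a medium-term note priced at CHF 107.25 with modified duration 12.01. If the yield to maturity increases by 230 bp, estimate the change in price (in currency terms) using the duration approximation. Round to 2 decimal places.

Duration approximation: ΔP/P ≈ -D_mod · Δy = -12.01 × (+0.023) = -0.276230.
ΔP ≈ 107.25 × (-0.276230) = -29.6256675.

-CHF 29.63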